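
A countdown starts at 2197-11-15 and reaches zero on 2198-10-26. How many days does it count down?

Nov 15, 2197 → Dec 15, 2197: 30 days (November has 30).
Dec 15, 2197 → Jan 15, 2198: 31 days (December has 31).
Jan 15, 2198 → Feb 15, 2198: 31 days (January has 31).
Feb 15, 2198 → Mar 15, 2198: 28 days (February has 28).
Mar 15, 2198 → Apr 15, 2198: 31 days (March has 31).
Apr 15, 2198 → May 15, 2198: 30 days (April has 30).
May 15, 2198 → Jun 15, 2198: 31 days (May has 31).
Jun 15, 2198 → Jul 15, 2198: 30 days (June has 30).
Jul 15, 2198 → Aug 15, 2198: 31 days (July has 31).
Aug 15, 2198 → Sep 15, 2198: 31 days (August has 31).
Sep 15, 2198 → Oct 15, 2198: 30 days (September has 30).
Oct 15, 2198 → Oct 26, 2198: 11 days.
Total: 345 days.

345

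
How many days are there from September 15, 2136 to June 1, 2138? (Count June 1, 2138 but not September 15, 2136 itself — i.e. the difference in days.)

624

Sep 15, 2136 → Sep 15, 2137: 365 days.
Sep 15, 2137 → Oct 15, 2137: 30 days (September has 30).
Oct 15, 2137 → Nov 15, 2137: 31 days (October has 31).
Nov 15, 2137 → Dec 15, 2137: 30 days (November has 30).
Dec 15, 2137 → Jan 15, 2138: 31 days (December has 31).
Jan 15, 2138 → Feb 15, 2138: 31 days (January has 31).
Feb 15, 2138 → Mar 15, 2138: 28 days (February has 28).
Mar 15, 2138 → Apr 15, 2138: 31 days (March has 31).
Apr 15, 2138 → May 15, 2138: 30 days (April has 30).
May 15, 2138 → Jun 1, 2138: 17 days.
Total: 624 days.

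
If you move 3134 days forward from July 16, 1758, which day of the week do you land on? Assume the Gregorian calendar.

Friday

Jul 16, 1758 is a Sunday.
3134 mod 7 = 5, so 3134 days after a Sunday is Sunday + 5 = Friday.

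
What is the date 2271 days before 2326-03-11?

December 22, 2319

−365 (one year) → Mar 11, 2325 (1906 left).
−365 (one year) → Mar 11, 2324 (1541 left).
−366 (one year; includes Feb 29, 2324) → Mar 11, 2323 (1175 left).
−365 (one year) → Mar 11, 2322 (810 left).
−365 (one year) → Mar 11, 2321 (445 left).
−365 (one year) → Mar 11, 2320 (80 left).
−11 → Feb 29, 2320 (end of Feb, 29 days; 69 left).
−29 → Jan 31, 2320 (end of Jan, 31 days; 40 left).
−31 → Dec 31, 2319 (end of Dec, 31 days; 9 left).
−9 → Dec 22, 2319.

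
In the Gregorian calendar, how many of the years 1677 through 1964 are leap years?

Multiples of 4 in [1677,1964]: 72.
Of those, multiples of 100: 3 (not leap unless ÷400).
Multiples of 400: 0.
Leap years = 72 − 3 + 0 = 69.

69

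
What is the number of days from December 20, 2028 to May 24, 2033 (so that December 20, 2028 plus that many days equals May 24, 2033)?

1616

Dec 20, 2028 → Dec 20, 2029: 365 days.
Dec 20, 2029 → Dec 20, 2030: 365 days.
Dec 20, 2030 → Dec 20, 2031: 365 days.
Dec 20, 2031 → Dec 20, 2032: 366 days (Feb 29, 2032 is in that span).
Dec 20, 2032 → Jan 20, 2033: 31 days (December has 31).
Jan 20, 2033 → Feb 20, 2033: 31 days (January has 31).
Feb 20, 2033 → Mar 20, 2033: 28 days (February has 28).
Mar 20, 2033 → Apr 20, 2033: 31 days (March has 31).
Apr 20, 2033 → May 20, 2033: 30 days (April has 30).
May 20, 2033 → May 24, 2033: 4 days.
Total: 1616 days.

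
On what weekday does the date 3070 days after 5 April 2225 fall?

Saturday

First find the weekday of Apr 5, 2225. Doomsday rule: the anchor day for the 2200s is Friday. For year 25: 25÷12 = 2 r 1, and 1÷4 = 0, so 2+1+0 = 3.
Friday + 3 ≡ Monday — that's 2225's doomsday.
In April the doomsday date is Apr 4.
Apr 5 is 1 day after Apr 4; 1 mod 7 = 1, so Monday + 1 = Tuesday.
3070 mod 7 = 4, so 3070 days after a Tuesday is Tuesday + 4 = Saturday.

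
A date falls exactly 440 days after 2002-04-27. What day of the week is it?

Friday

First find the weekday of Apr 27, 2002. Doomsday rule: the anchor day for the 2000s is Tuesday. For year 02: 2÷12 = 0 r 2, and 2÷4 = 0, so 0+2+0 = 2.
Tuesday + 2 ≡ Thursday — that's 2002's doomsday.
In April the doomsday date is Apr 4.
Apr 27 is 23 days after Apr 4; 23 mod 7 = 2, so Thursday + 2 = Saturday.
440 mod 7 = 6, so 440 days after a Saturday is Saturday + 6 = Friday.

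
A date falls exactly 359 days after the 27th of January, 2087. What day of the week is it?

Jan 27, 2087 is a Monday.
359 mod 7 = 2, so 359 days after a Monday is Monday + 2 = Wednesday.

Wednesday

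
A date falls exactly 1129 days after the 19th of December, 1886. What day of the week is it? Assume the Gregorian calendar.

Tuesday

First find the weekday of Dec 19, 1886. Doomsday rule: the anchor day for the 1800s is Friday. For year 86: 86÷12 = 7 r 2, and 2÷4 = 0, so 7+2+0 = 9.
Friday + 9 ≡ Sunday — that's 1886's doomsday.
In December the doomsday date is Dec 12.
Dec 19 is 7 days after Dec 12; 7 mod 7 = 0, so Sunday + 0 = Sunday.
1129 mod 7 = 2, so 1129 days after a Sunday is Sunday + 2 = Tuesday.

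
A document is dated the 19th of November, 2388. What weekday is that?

Doomsday rule: the anchor day for the 2300s is Wednesday. For year 88: 88÷12 = 7 r 4, and 4÷4 = 1, so 7+4+1 = 12.
Wednesday + 12 ≡ Monday — that's 2388's doomsday.
In November the doomsday date is Nov 7.
Nov 19 is 12 days after Nov 7; 12 mod 7 = 5, so Monday + 5 = Saturday.

Saturday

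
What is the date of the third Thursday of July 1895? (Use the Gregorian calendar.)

July 1, 1895 is a Monday.
The first Thursday is therefore July 4 (3 days later).
The third Thursday is 4 + 2×7 = July 18.

July 18, 1895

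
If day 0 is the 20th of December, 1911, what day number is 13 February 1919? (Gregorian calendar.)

2612

Dec 20, 1911 → Dec 20, 1912: 366 days (Feb 29, 1912 is in that span).
Dec 20, 1912 → Dec 20, 1913: 365 days.
Dec 20, 1913 → Dec 20, 1914: 365 days.
Dec 20, 1914 → Dec 20, 1915: 365 days.
Dec 20, 1915 → Dec 20, 1916: 366 days (Feb 29, 1916 is in that span).
Dec 20, 1916 → Dec 20, 1917: 365 days.
Dec 20, 1917 → Dec 20, 1918: 365 days.
Dec 20, 1918 → Jan 20, 1919: 31 days (December has 31).
Jan 20, 1919 → Feb 13, 1919: 24 days.
Total: 2612 days.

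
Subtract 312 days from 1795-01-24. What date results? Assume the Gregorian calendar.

−24 → Dec 31, 1794 (end of Dec, 31 days; 288 left).
−31 → Nov 30, 1794 (end of Nov, 30 days; 257 left).
−30 → Oct 31, 1794 (end of Oct, 31 days; 227 left).
−31 → Sep 30, 1794 (end of Sep, 30 days; 196 left).
−30 → Aug 31, 1794 (end of Aug, 31 days; 166 left).
−31 → Jul 31, 1794 (end of Jul, 31 days; 135 left).
−31 → Jun 30, 1794 (end of Jun, 30 days; 104 left).
−30 → May 31, 1794 (end of May, 31 days; 74 left).
−31 → Apr 30, 1794 (end of Apr, 30 days; 43 left).
−30 → Mar 31, 1794 (end of Mar, 31 days; 13 left).
−13 → Mar 18, 1794.

March 18, 1794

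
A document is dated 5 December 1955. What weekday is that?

Doomsday rule: the anchor day for the 1900s is Wednesday. For year 55: 55÷12 = 4 r 7, and 7÷4 = 1, so 4+7+1 = 12.
Wednesday + 12 ≡ Monday — that's 1955's doomsday.
In December the doomsday date is Dec 12.
Dec 5 is 7 days before Dec 12; 7 mod 7 = 0, so Monday − 0 = Monday.

Monday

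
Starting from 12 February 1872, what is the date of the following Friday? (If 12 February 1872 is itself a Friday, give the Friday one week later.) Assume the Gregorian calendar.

February 16, 1872

Feb 12, 1872 is a Monday.
From Monday to the next Friday is 4 days.
Feb 12, 1872 + 4 = Feb 16, 1872.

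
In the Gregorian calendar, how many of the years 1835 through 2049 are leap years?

53

Multiples of 4 in [1835,2049]: 54.
Of those, multiples of 100: 2 (not leap unless ÷400).
Multiples of 400: 1.
Leap years = 54 − 2 + 1 = 53.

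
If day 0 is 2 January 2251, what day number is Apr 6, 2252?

460

Jan 2, 2251 → Jan 2, 2252: 365 days.
Jan 2, 2252 → Feb 2, 2252: 31 days (January has 31).
Feb 2, 2252 → Mar 2, 2252: 29 days (February has 29).
Mar 2, 2252 → Apr 2, 2252: 31 days (March has 31).
Apr 2, 2252 → Apr 6, 2252: 4 days.
Total: 460 days.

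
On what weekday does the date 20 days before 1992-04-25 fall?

Sunday

Apr 25, 1992 is a Saturday.
20 mod 7 = 6, so 20 days before a Saturday is Saturday − 6 = Sunday.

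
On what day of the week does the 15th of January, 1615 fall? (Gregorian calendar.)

Thursday

Doomsday rule: the anchor day for the 1600s is Tuesday. For year 15: 15÷12 = 1 r 3, and 3÷4 = 0, so 1+3+0 = 4.
Tuesday + 4 ≡ Saturday — that's 1615's doomsday.
In January the doomsday date is Jan 3 (1615 is not a leap year).
Jan 15 is 12 days after Jan 3; 12 mod 7 = 5, so Saturday + 5 = Thursday.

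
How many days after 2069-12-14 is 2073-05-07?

1240

Dec 14, 2069 → Dec 14, 2070: 365 days.
Dec 14, 2070 → Dec 14, 2071: 365 days.
Dec 14, 2071 → Dec 14, 2072: 366 days (Feb 29, 2072 is in that span).
Dec 14, 2072 → Jan 14, 2073: 31 days (December has 31).
Jan 14, 2073 → Feb 14, 2073: 31 days (January has 31).
Feb 14, 2073 → Mar 14, 2073: 28 days (February has 28).
Mar 14, 2073 → Apr 14, 2073: 31 days (March has 31).
Apr 14, 2073 → May 7, 2073: 23 days.
Total: 1240 days.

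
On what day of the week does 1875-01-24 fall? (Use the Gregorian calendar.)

Sunday

Doomsday rule: the anchor day for the 1800s is Friday. For year 75: 75÷12 = 6 r 3, and 3÷4 = 0, so 6+3+0 = 9.
Friday + 9 ≡ Sunday — that's 1875's doomsday.
In January the doomsday date is Jan 3 (1875 is not a leap year).
Jan 24 is 21 days after Jan 3; 21 mod 7 = 0, so Sunday + 0 = Sunday.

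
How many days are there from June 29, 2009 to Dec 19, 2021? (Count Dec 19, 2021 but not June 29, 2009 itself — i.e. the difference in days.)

Jun 29, 2009 → Jun 29, 2010: 365 days.
Jun 29, 2010 → Jun 29, 2011: 365 days.
Jun 29, 2011 → Jun 29, 2012: 366 days (Feb 29, 2012 is in that span).
Jun 29, 2012 → Jun 29, 2013: 365 days.
Jun 29, 2013 → Jun 29, 2014: 365 days.
Jun 29, 2014 → Jun 29, 2015: 365 days.
Jun 29, 2015 → Jun 29, 2016: 366 days (Feb 29, 2016 is in that span).
Jun 29, 2016 → Jun 29, 2017: 365 days.
Jun 29, 2017 → Jun 29, 2018: 365 days.
Jun 29, 2018 → Jun 29, 2019: 365 days.
Jun 29, 2019 → Jun 29, 2020: 366 days (Feb 29, 2020 is in that span).
Jun 29, 2020 → Jun 29, 2021: 365 days.
Jun 29, 2021 → Jul 29, 2021: 30 days (June has 30).
Jul 29, 2021 → Aug 29, 2021: 31 days (July has 31).
Aug 29, 2021 → Sep 29, 2021: 31 days (August has 31).
Sep 29, 2021 → Oct 29, 2021: 30 days (September has 30).
Oct 29, 2021 → Nov 29, 2021: 31 days (October has 31).
Nov 29, 2021 → Dec 19, 2021: 20 days.
Total: 4556 days.

4556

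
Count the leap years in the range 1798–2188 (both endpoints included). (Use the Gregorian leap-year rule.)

Multiples of 4 in [1798,2188]: 98.
Of those, multiples of 100: 4 (not leap unless ÷400).
Multiples of 400: 1.
Leap years = 98 − 4 + 1 = 95.

95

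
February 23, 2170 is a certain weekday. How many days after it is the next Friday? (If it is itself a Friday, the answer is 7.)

Feb 23, 2170 is a Friday.
From Friday to the next Friday is 7 days.

7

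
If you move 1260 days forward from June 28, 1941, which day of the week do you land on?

First find the weekday of Jun 28, 1941. Doomsday rule: the anchor day for the 1900s is Wednesday. For year 41: 41÷12 = 3 r 5, and 5÷4 = 1, so 3+5+1 = 9.
Wednesday + 9 ≡ Friday — that's 1941's doomsday.
In June the doomsday date is Jun 6.
Jun 28 is 22 days after Jun 6; 22 mod 7 = 1, so Friday + 1 = Saturday.
1260 mod 7 = 0, so 1260 days after a Saturday is Saturday + 0 = Saturday.

Saturday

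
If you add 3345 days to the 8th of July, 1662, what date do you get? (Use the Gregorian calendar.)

+365 (one year) → Jul 8, 1663 (2980 left).
+366 (one year; includes Feb 29, 1664) → Jul 8, 1664 (2614 left).
+365 (one year) → Jul 8, 1665 (2249 left).
+365 (one year) → Jul 8, 1666 (1884 left).
+365 (one year) → Jul 8, 1667 (1519 left).
+366 (one year; includes Feb 29, 1668) → Jul 8, 1668 (1153 left).
+365 (one year) → Jul 8, 1669 (788 left).
+365 (one year) → Jul 8, 1670 (423 left).
+365 (one year) → Jul 8, 1671 (58 left).
Jul has 31 days: +24 → Aug 1, 1671 (34 left).
Aug has 31 days: +31 → Sep 1, 1671 (3 left).
+3 → Sep 4, 1671.

September 4, 1671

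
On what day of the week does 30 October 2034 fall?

January 1, 2034 is a Sunday.
Jan 1, 2034 → Feb 1, 2034: 31 days (January has 31).
Feb 1, 2034 → Mar 1, 2034: 28 days (February has 28).
Mar 1, 2034 → Apr 1, 2034: 31 days (March has 31).
Apr 1, 2034 → May 1, 2034: 30 days (April has 30).
May 1, 2034 → Jun 1, 2034: 31 days (May has 31).
Jun 1, 2034 → Jul 1, 2034: 30 days (June has 30).
Jul 1, 2034 → Aug 1, 2034: 31 days (July has 31).
Aug 1, 2034 → Sep 1, 2034: 31 days (August has 31).
Sep 1, 2034 → Oct 1, 2034: 30 days (September has 30).
Oct 1, 2034 → Oct 30, 2034: 29 days.
Total: 302 days.
302 mod 7 = 1, so Sunday + 1 = Monday.

Monday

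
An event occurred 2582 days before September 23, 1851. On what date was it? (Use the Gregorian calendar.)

August 28, 1844

−365 (one year) → Sep 23, 1850 (2217 left).
−365 (one year) → Sep 23, 1849 (1852 left).
−365 (one year) → Sep 23, 1848 (1487 left).
−366 (one year; includes Feb 29, 1848) → Sep 23, 1847 (1121 left).
−365 (one year) → Sep 23, 1846 (756 left).
−365 (one year) → Sep 23, 1845 (391 left).
−23 → Aug 31, 1845 (end of Aug, 31 days; 368 left).
−31 → Jul 31, 1845 (end of Jul, 31 days; 337 left).
−31 → Jun 30, 1845 (end of Jun, 30 days; 306 left).
−30 → May 31, 1845 (end of May, 31 days; 276 left).
−31 → Apr 30, 1845 (end of Apr, 30 days; 245 left).
−30 → Mar 31, 1845 (end of Mar, 31 days; 215 left).
−31 → Feb 28, 1845 (end of Feb, 28 days; 184 left).
−28 → Jan 31, 1845 (end of Jan, 31 days; 156 left).
−31 → Dec 31, 1844 (end of Dec, 31 days; 125 left).
−31 → Nov 30, 1844 (end of Nov, 30 days; 94 left).
−30 → Oct 31, 1844 (end of Oct, 31 days; 64 left).
−31 → Sep 30, 1844 (end of Sep, 30 days; 33 left).
−30 → Aug 31, 1844 (end of Aug, 31 days; 3 left).
−3 → Aug 28, 1844.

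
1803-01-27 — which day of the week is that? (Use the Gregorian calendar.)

Doomsday rule: the anchor day for the 1800s is Friday. For year 03: 3÷12 = 0 r 3, and 3÷4 = 0, so 0+3+0 = 3.
Friday + 3 ≡ Monday — that's 1803's doomsday.
In January the doomsday date is Jan 3 (1803 is not a leap year).
Jan 27 is 24 days after Jan 3; 24 mod 7 = 3, so Monday + 3 = Thursday.

Thursday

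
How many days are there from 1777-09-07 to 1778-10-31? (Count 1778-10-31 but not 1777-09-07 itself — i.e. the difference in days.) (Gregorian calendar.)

419

Sep 7, 1777 → Sep 7, 1778: 365 days.
Sep 7, 1778 → Oct 7, 1778: 30 days (September has 30).
Oct 7, 1778 → Oct 31, 1778: 24 days.
Total: 419 days.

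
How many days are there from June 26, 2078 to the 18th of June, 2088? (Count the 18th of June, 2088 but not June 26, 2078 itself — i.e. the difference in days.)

Jun 26, 2078 → Jun 26, 2079: 365 days.
Jun 26, 2079 → Jun 26, 2080: 366 days (Feb 29, 2080 is in that span).
Jun 26, 2080 → Jun 26, 2081: 365 days.
Jun 26, 2081 → Jun 26, 2082: 365 days.
Jun 26, 2082 → Jun 26, 2083: 365 days.
Jun 26, 2083 → Jun 26, 2084: 366 days (Feb 29, 2084 is in that span).
Jun 26, 2084 → Jun 26, 2085: 365 days.
Jun 26, 2085 → Jun 26, 2086: 365 days.
Jun 26, 2086 → Jun 26, 2087: 365 days.
Jun 26, 2087 → Jul 26, 2087: 30 days (June has 30).
Jul 26, 2087 → Aug 26, 2087: 31 days (July has 31).
Aug 26, 2087 → Sep 26, 2087: 31 days (August has 31).
Sep 26, 2087 → Oct 26, 2087: 30 days (September has 30).
Oct 26, 2087 → Nov 26, 2087: 31 days (October has 31).
Nov 26, 2087 → Dec 26, 2087: 30 days (November has 30).
Dec 26, 2087 → Jan 26, 2088: 31 days (December has 31).
Jan 26, 2088 → Feb 26, 2088: 31 days (January has 31).
Feb 26, 2088 → Mar 26, 2088: 29 days (February has 29).
Mar 26, 2088 → Apr 26, 2088: 31 days (March has 31).
Apr 26, 2088 → May 26, 2088: 30 days (April has 30).
May 26, 2088 → Jun 18, 2088: 23 days.
Total: 3645 days.

3645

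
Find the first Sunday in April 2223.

April 1, 2223 is a Tuesday.
The first Sunday is therefore April 6 (5 days later).

April 6, 2223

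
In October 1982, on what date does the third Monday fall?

October 1, 1982 is a Friday.
The first Monday is therefore October 4 (3 days later).
The third Monday is 4 + 2×7 = October 18.

October 18, 1982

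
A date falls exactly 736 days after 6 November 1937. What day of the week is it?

First find the weekday of Nov 6, 1937. Doomsday rule: the anchor day for the 1900s is Wednesday. For year 37: 37÷12 = 3 r 1, and 1÷4 = 0, so 3+1+0 = 4.
Wednesday + 4 ≡ Sunday — that's 1937's doomsday.
In November the doomsday date is Nov 7.
Nov 6 is 1 day before Nov 7; 1 mod 7 = 1, so Sunday − 1 = Saturday.
736 mod 7 = 1, so 736 days after a Saturday is Saturday + 1 = Sunday.

Sunday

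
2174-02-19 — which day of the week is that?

Saturday

Doomsday rule: the anchor day for the 2100s is Sunday. For year 74: 74÷12 = 6 r 2, and 2÷4 = 0, so 6+2+0 = 8.
Sunday + 8 ≡ Monday — that's 2174's doomsday.
In February the doomsday date is Feb 28 (2174 is not a leap year).
Feb 19 is 9 days before Feb 28; 9 mod 7 = 2, so Monday − 2 = Saturday.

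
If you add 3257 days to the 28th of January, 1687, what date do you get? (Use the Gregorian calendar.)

+365 (one year) → Jan 28, 1688 (2892 left).
+366 (one year; includes Feb 29, 1688) → Jan 28, 1689 (2526 left).
+365 (one year) → Jan 28, 1690 (2161 left).
+365 (one year) → Jan 28, 1691 (1796 left).
+365 (one year) → Jan 28, 1692 (1431 left).
+366 (one year; includes Feb 29, 1692) → Jan 28, 1693 (1065 left).
+365 (one year) → Jan 28, 1694 (700 left).
+365 (one year) → Jan 28, 1695 (335 left).
Jan has 31 days: +4 → Feb 1, 1695 (331 left).
Feb has 28 days: +28 → Mar 1, 1695 (303 left).
Mar has 31 days: +31 → Apr 1, 1695 (272 left).
Apr has 30 days: +30 → May 1, 1695 (242 left).
May has 31 days: +31 → Jun 1, 1695 (211 left).
Jun has 30 days: +30 → Jul 1, 1695 (181 left).
Jul has 31 days: +31 → Aug 1, 1695 (150 left).
Aug has 31 days: +31 → Sep 1, 1695 (119 left).
Sep has 30 days: +30 → Oct 1, 1695 (89 left).
Oct has 31 days: +31 → Nov 1, 1695 (58 left).
Nov has 30 days: +30 → Dec 1, 1695 (28 left).
+28 → Dec 29, 1695.

December 29, 1695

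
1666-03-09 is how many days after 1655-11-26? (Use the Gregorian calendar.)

3756

Nov 26, 1655 → Nov 26, 1656: 366 days (Feb 29, 1656 is in that span).
Nov 26, 1656 → Nov 26, 1657: 365 days.
Nov 26, 1657 → Nov 26, 1658: 365 days.
Nov 26, 1658 → Nov 26, 1659: 365 days.
Nov 26, 1659 → Nov 26, 1660: 366 days (Feb 29, 1660 is in that span).
Nov 26, 1660 → Nov 26, 1661: 365 days.
Nov 26, 1661 → Nov 26, 1662: 365 days.
Nov 26, 1662 → Nov 26, 1663: 365 days.
Nov 26, 1663 → Nov 26, 1664: 366 days (Feb 29, 1664 is in that span).
Nov 26, 1664 → Nov 26, 1665: 365 days.
Nov 26, 1665 → Dec 26, 1665: 30 days (November has 30).
Dec 26, 1665 → Jan 26, 1666: 31 days (December has 31).
Jan 26, 1666 → Feb 26, 1666: 31 days (January has 31).
Feb 26, 1666 → Mar 9, 1666: 11 days.
Total: 3756 days.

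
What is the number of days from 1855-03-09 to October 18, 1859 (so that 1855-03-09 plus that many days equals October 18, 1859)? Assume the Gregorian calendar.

1684

Mar 9, 1855 → Mar 9, 1856: 366 days (Feb 29, 1856 is in that span).
Mar 9, 1856 → Mar 9, 1857: 365 days.
Mar 9, 1857 → Mar 9, 1858: 365 days.
Mar 9, 1858 → Mar 9, 1859: 365 days.
Mar 9, 1859 → Apr 9, 1859: 31 days (March has 31).
Apr 9, 1859 → May 9, 1859: 30 days (April has 30).
May 9, 1859 → Jun 9, 1859: 31 days (May has 31).
Jun 9, 1859 → Jul 9, 1859: 30 days (June has 30).
Jul 9, 1859 → Aug 9, 1859: 31 days (July has 31).
Aug 9, 1859 → Sep 9, 1859: 31 days (August has 31).
Sep 9, 1859 → Oct 9, 1859: 30 days (September has 30).
Oct 9, 1859 → Oct 18, 1859: 9 days.
Total: 1684 days.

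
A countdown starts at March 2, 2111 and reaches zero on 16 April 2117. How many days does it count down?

Mar 2, 2111 → Mar 2, 2112: 366 days (Feb 29, 2112 is in that span).
Mar 2, 2112 → Mar 2, 2113: 365 days.
Mar 2, 2113 → Mar 2, 2114: 365 days.
Mar 2, 2114 → Mar 2, 2115: 365 days.
Mar 2, 2115 → Mar 2, 2116: 366 days (Feb 29, 2116 is in that span).
Mar 2, 2116 → Mar 2, 2117: 365 days.
Mar 2, 2117 → Apr 2, 2117: 31 days (March has 31).
Apr 2, 2117 → Apr 16, 2117: 14 days.
Total: 2237 days.

2237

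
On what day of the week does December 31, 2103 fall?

January 1, 2103 is a Monday.
Jan 1, 2103 → Feb 1, 2103: 31 days (January has 31).
Feb 1, 2103 → Mar 1, 2103: 28 days (February has 28).
Mar 1, 2103 → Apr 1, 2103: 31 days (March has 31).
Apr 1, 2103 → May 1, 2103: 30 days (April has 30).
May 1, 2103 → Jun 1, 2103: 31 days (May has 31).
Jun 1, 2103 → Jul 1, 2103: 30 days (June has 30).
Jul 1, 2103 → Aug 1, 2103: 31 days (July has 31).
Aug 1, 2103 → Sep 1, 2103: 31 days (August has 31).
Sep 1, 2103 → Oct 1, 2103: 30 days (September has 30).
Oct 1, 2103 → Nov 1, 2103: 31 days (October has 31).
Nov 1, 2103 → Dec 1, 2103: 30 days (November has 30).
Dec 1, 2103 → Dec 31, 2103: 30 days.
Total: 364 days.
364 mod 7 = 0, so Monday + 0 = Monday.

Monday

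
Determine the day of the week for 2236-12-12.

Doomsday rule: the anchor day for the 2200s is Friday. For year 36: 36÷12 = 3 r 0, and 0÷4 = 0, so 3+0+0 = 3.
Friday + 3 ≡ Monday — that's 2236's doomsday.
In December the doomsday date is Dec 12.
Dec 12 is the doomsday itself: Monday.

Monday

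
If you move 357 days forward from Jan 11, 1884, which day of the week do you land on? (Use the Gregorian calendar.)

Friday

Jan 11, 1884 is a Friday.
357 mod 7 = 0, so 357 days after a Friday is Friday + 0 = Friday.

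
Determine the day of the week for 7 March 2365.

Sunday

Doomsday rule: the anchor day for the 2300s is Wednesday. For year 65: 65÷12 = 5 r 5, and 5÷4 = 1, so 5+5+1 = 11.
Wednesday + 11 ≡ Sunday — that's 2365's doomsday.
In March the doomsday date is Mar 14.
Mar 7 is 7 days before Mar 14; 7 mod 7 = 0, so Sunday − 0 = Sunday.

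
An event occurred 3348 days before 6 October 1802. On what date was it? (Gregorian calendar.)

−365 (one year) → Oct 6, 1801 (2983 left).
−365 (one year) → Oct 6, 1800 (2618 left).
−365 (one year) → Oct 6, 1799 (2253 left).
−365 (one year) → Oct 6, 1798 (1888 left).
−365 (one year) → Oct 6, 1797 (1523 left).
−365 (one year) → Oct 6, 1796 (1158 left).
−366 (one year; includes Feb 29, 1796) → Oct 6, 1795 (792 left).
−365 (one year) → Oct 6, 1794 (427 left).
−365 (one year) → Oct 6, 1793 (62 left).
−6 → Sep 30, 1793 (end of Sep, 30 days; 56 left).
−30 → Aug 31, 1793 (end of Aug, 31 days; 26 left).
−26 → Aug 5, 1793.

August 5, 1793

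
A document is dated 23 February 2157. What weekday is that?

Wednesday

Doomsday rule: the anchor day for the 2100s is Sunday. For year 57: 57÷12 = 4 r 9, and 9÷4 = 2, so 4+9+2 = 15.
Sunday + 15 ≡ Monday — that's 2157's doomsday.
In February the doomsday date is Feb 28 (2157 is not a leap year).
Feb 23 is 5 days before Feb 28; 5 mod 7 = 5, so Monday − 5 = Wednesday.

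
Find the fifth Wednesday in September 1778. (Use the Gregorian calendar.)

September 1, 1778 is a Tuesday.
The first Wednesday is therefore September 2 (1 days later).
The fifth Wednesday is 2 + 4×7 = September 30.

September 30, 1778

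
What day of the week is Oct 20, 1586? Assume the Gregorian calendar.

Monday

Doomsday rule: the anchor day for the 1500s is Wednesday. For year 86: 86÷12 = 7 r 2, and 2÷4 = 0, so 7+2+0 = 9.
Wednesday + 9 ≡ Friday — that's 1586's doomsday.
In October the doomsday date is Oct 10.
Oct 20 is 10 days after Oct 10; 10 mod 7 = 3, so Friday + 3 = Monday.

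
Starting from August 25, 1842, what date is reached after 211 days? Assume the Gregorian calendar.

March 24, 1843

Aug has 31 days: +7 → Sep 1, 1842 (204 left).
Sep has 30 days: +30 → Oct 1, 1842 (174 left).
Oct has 31 days: +31 → Nov 1, 1842 (143 left).
Nov has 30 days: +30 → Dec 1, 1842 (113 left).
Dec has 31 days: +31 → Jan 1, 1843 (82 left).
Jan has 31 days: +31 → Feb 1, 1843 (51 left).
Feb has 28 days: +28 → Mar 1, 1843 (23 left).
+23 → Mar 24, 1843.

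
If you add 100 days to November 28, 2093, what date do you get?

Nov has 30 days: +3 → Dec 1, 2093 (97 left).
Dec has 31 days: +31 → Jan 1, 2094 (66 left).
Jan has 31 days: +31 → Feb 1, 2094 (35 left).
Feb has 28 days: +28 → Mar 1, 2094 (7 left).
+7 → Mar 8, 2094.

March 8, 2094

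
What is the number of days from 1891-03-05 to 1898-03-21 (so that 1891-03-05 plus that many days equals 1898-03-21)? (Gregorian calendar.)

Mar 5, 1891 → Mar 5, 1892: 366 days (Feb 29, 1892 is in that span).
Mar 5, 1892 → Mar 5, 1893: 365 days.
Mar 5, 1893 → Mar 5, 1894: 365 days.
Mar 5, 1894 → Mar 5, 1895: 365 days.
Mar 5, 1895 → Mar 5, 1896: 366 days (Feb 29, 1896 is in that span).
Mar 5, 1896 → Mar 5, 1897: 365 days.
Mar 5, 1897 → Apr 5, 1897: 31 days (March has 31).
Apr 5, 1897 → May 5, 1897: 30 days (April has 30).
May 5, 1897 → Jun 5, 1897: 31 days (May has 31).
Jun 5, 1897 → Jul 5, 1897: 30 days (June has 30).
Jul 5, 1897 → Aug 5, 1897: 31 days (July has 31).
Aug 5, 1897 → Sep 5, 1897: 31 days (August has 31).
Sep 5, 1897 → Oct 5, 1897: 30 days (September has 30).
Oct 5, 1897 → Nov 5, 1897: 31 days (October has 31).
Nov 5, 1897 → Dec 5, 1897: 30 days (November has 30).
Dec 5, 1897 → Jan 5, 1898: 31 days (December has 31).
Jan 5, 1898 → Feb 5, 1898: 31 days (January has 31).
Feb 5, 1898 → Mar 5, 1898: 28 days (February has 28).
Mar 5, 1898 → Mar 21, 1898: 16 days.
Total: 2573 days.

2573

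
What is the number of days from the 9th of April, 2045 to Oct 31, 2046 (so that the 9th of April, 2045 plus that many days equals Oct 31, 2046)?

570

Apr 9, 2045 → Apr 9, 2046: 365 days.
Apr 9, 2046 → May 9, 2046: 30 days (April has 30).
May 9, 2046 → Jun 9, 2046: 31 days (May has 31).
Jun 9, 2046 → Jul 9, 2046: 30 days (June has 30).
Jul 9, 2046 → Aug 9, 2046: 31 days (July has 31).
Aug 9, 2046 → Sep 9, 2046: 31 days (August has 31).
Sep 9, 2046 → Oct 9, 2046: 30 days (September has 30).
Oct 9, 2046 → Oct 31, 2046: 22 days.
Total: 570 days.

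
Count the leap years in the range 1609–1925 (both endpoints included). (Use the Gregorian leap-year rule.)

76

Multiples of 4 in [1609,1925]: 79.
Of those, multiples of 100: 3 (not leap unless ÷400).
Multiples of 400: 0.
Leap years = 79 − 3 + 0 = 76.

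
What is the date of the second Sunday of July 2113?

July 9, 2113

July 1, 2113 is a Saturday.
The first Sunday is therefore July 2 (1 days later).
The second Sunday is 2 + 1×7 = July 9.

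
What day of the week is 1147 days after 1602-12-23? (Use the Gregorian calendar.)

Dec 23, 1602 is a Monday.
1147 mod 7 = 6, so 1147 days after a Monday is Monday + 6 = Sunday.

Sunday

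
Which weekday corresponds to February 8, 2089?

Tuesday

January 1, 2089 is a Saturday.
Jan 1, 2089 → Feb 1, 2089: 31 days (January has 31).
Feb 1, 2089 → Feb 8, 2089: 7 days.
Total: 38 days.
38 mod 7 = 3, so Saturday + 3 = Tuesday.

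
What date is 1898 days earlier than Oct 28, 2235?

−365 (one year) → Oct 28, 2234 (1533 left).
−365 (one year) → Oct 28, 2233 (1168 left).
−365 (one year) → Oct 28, 2232 (803 left).
−366 (one year; includes Feb 29, 2232) → Oct 28, 2231 (437 left).
−365 (one year) → Oct 28, 2230 (72 left).
−28 → Sep 30, 2230 (end of Sep, 30 days; 44 left).
−30 → Aug 31, 2230 (end of Aug, 31 days; 14 left).
−14 → Aug 17, 2230.

August 17, 2230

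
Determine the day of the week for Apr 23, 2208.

Doomsday rule: the anchor day for the 2200s is Friday. For year 08: 8÷12 = 0 r 8, and 8÷4 = 2, so 0+8+2 = 10.
Friday + 10 ≡ Monday — that's 2208's doomsday.
In April the doomsday date is Apr 4.
Apr 23 is 19 days after Apr 4; 19 mod 7 = 5, so Monday + 5 = Saturday.

Saturday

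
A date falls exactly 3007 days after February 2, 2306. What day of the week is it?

Tuesday

First find the weekday of Feb 2, 2306. Doomsday rule: the anchor day for the 2300s is Wednesday. For year 06: 6÷12 = 0 r 6, and 6÷4 = 1, so 0+6+1 = 7.
Wednesday + 7 ≡ Wednesday — that's 2306's doomsday.
In February the doomsday date is Feb 28 (2306 is not a leap year).
Feb 2 is 26 days before Feb 28; 26 mod 7 = 5, so Wednesday − 5 = Friday.
3007 mod 7 = 4, so 3007 days after a Friday is Friday + 4 = Tuesday.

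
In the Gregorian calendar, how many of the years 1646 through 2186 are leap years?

131

Multiples of 4 in [1646,2186]: 135.
Of those, multiples of 100: 5 (not leap unless ÷400).
Multiples of 400: 1.
Leap years = 135 − 5 + 1 = 131.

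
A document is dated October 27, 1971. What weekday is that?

Wednesday

Doomsday rule: the anchor day for the 1900s is Wednesday. For year 71: 71÷12 = 5 r 11, and 11÷4 = 2, so 5+11+2 = 18.
Wednesday + 18 ≡ Sunday — that's 1971's doomsday.
In October the doomsday date is Oct 10.
Oct 27 is 17 days after Oct 10; 17 mod 7 = 3, so Sunday + 3 = Wednesday.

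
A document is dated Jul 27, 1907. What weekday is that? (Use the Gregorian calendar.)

Saturday

January 1, 1907 is a Tuesday.
Jan 1, 1907 → Feb 1, 1907: 31 days (January has 31).
Feb 1, 1907 → Mar 1, 1907: 28 days (February has 28).
Mar 1, 1907 → Apr 1, 1907: 31 days (March has 31).
Apr 1, 1907 → May 1, 1907: 30 days (April has 30).
May 1, 1907 → Jun 1, 1907: 31 days (May has 31).
Jun 1, 1907 → Jul 1, 1907: 30 days (June has 30).
Jul 1, 1907 → Jul 27, 1907: 26 days.
Total: 207 days.
207 mod 7 = 4, so Tuesday + 4 = Saturday.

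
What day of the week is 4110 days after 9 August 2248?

Thursday

Aug 9, 2248 is a Wednesday.
4110 mod 7 = 1, so 4110 days after a Wednesday is Wednesday + 1 = Thursday.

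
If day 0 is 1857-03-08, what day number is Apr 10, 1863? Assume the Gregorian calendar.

2224

Mar 8, 1857 → Mar 8, 1858: 365 days.
Mar 8, 1858 → Mar 8, 1859: 365 days.
Mar 8, 1859 → Mar 8, 1860: 366 days (Feb 29, 1860 is in that span).
Mar 8, 1860 → Mar 8, 1861: 365 days.
Mar 8, 1861 → Mar 8, 1862: 365 days.
Mar 8, 1862 → Apr 8, 1862: 31 days (March has 31).
Apr 8, 1862 → May 8, 1862: 30 days (April has 30).
May 8, 1862 → Jun 8, 1862: 31 days (May has 31).
Jun 8, 1862 → Jul 8, 1862: 30 days (June has 30).
Jul 8, 1862 → Aug 8, 1862: 31 days (July has 31).
Aug 8, 1862 → Sep 8, 1862: 31 days (August has 31).
Sep 8, 1862 → Oct 8, 1862: 30 days (September has 30).
Oct 8, 1862 → Nov 8, 1862: 31 days (October has 31).
Nov 8, 1862 → Dec 8, 1862: 30 days (November has 30).
Dec 8, 1862 → Jan 8, 1863: 31 days (December has 31).
Jan 8, 1863 → Feb 8, 1863: 31 days (January has 31).
Feb 8, 1863 → Mar 8, 1863: 28 days (February has 28).
Mar 8, 1863 → Apr 8, 1863: 31 days (March has 31).
Apr 8, 1863 → Apr 10, 1863: 2 days.
Total: 2224 days.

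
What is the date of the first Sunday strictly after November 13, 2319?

Nov 13, 2319 is a Thursday.
From Thursday to the next Sunday is 3 days.
Nov 13, 2319 + 3 = Nov 16, 2319.

November 16, 2319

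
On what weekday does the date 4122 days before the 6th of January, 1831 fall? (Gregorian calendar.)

Friday

Jan 6, 1831 is a Thursday.
4122 mod 7 = 6, so 4122 days before a Thursday is Thursday − 6 = Friday.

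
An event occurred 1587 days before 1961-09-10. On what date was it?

−365 (one year) → Sep 10, 1960 (1222 left).
−366 (one year; includes Feb 29, 1960) → Sep 10, 1959 (856 left).
−365 (one year) → Sep 10, 1958 (491 left).
−365 (one year) → Sep 10, 1957 (126 left).
−10 → Aug 31, 1957 (end of Aug, 31 days; 116 left).
−31 → Jul 31, 1957 (end of Jul, 31 days; 85 left).
−31 → Jun 30, 1957 (end of Jun, 30 days; 54 left).
−30 → May 31, 1957 (end of May, 31 days; 24 left).
−24 → May 7, 1957.

May 7, 1957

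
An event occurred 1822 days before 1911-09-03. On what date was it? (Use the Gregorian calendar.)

−365 (one year) → Sep 3, 1910 (1457 left).
−365 (one year) → Sep 3, 1909 (1092 left).
−365 (one year) → Sep 3, 1908 (727 left).
−366 (one year; includes Feb 29, 1908) → Sep 3, 1907 (361 left).
−3 → Aug 31, 1907 (end of Aug, 31 days; 358 left).
−31 → Jul 31, 1907 (end of Jul, 31 days; 327 left).
−31 → Jun 30, 1907 (end of Jun, 30 days; 296 left).
−30 → May 31, 1907 (end of May, 31 days; 266 left).
−31 → Apr 30, 1907 (end of Apr, 30 days; 235 left).
−30 → Mar 31, 1907 (end of Mar, 31 days; 205 left).
−31 → Feb 28, 1907 (end of Feb, 28 days; 174 left).
−28 → Jan 31, 1907 (end of Jan, 31 days; 146 left).
−31 → Dec 31, 1906 (end of Dec, 31 days; 115 left).
−31 → Nov 30, 1906 (end of Nov, 30 days; 84 left).
−30 → Oct 31, 1906 (end of Oct, 31 days; 54 left).
−31 → Sep 30, 1906 (end of Sep, 30 days; 23 left).
−23 → Sep 7, 1906.

September 7, 1906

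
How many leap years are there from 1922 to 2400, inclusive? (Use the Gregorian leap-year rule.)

Multiples of 4 in [1922,2400]: 120.
Of those, multiples of 100: 5 (not leap unless ÷400).
Multiples of 400: 2.
Leap years = 120 − 5 + 2 = 117.

117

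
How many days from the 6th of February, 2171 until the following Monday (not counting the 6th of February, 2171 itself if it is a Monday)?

5

Feb 6, 2171 is a Wednesday.
From Wednesday to the next Monday is 5 days.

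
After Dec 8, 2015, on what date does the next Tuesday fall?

December 15, 2015

Dec 8, 2015 is a Tuesday.
From Tuesday to the next Tuesday is 7 days.
Dec 8, 2015 + 7 = Dec 15, 2015.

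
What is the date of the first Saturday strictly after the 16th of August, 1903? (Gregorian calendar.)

August 22, 1903

Aug 16, 1903 is a Sunday.
From Sunday to the next Saturday is 6 days.
Aug 16, 1903 + 6 = Aug 22, 1903.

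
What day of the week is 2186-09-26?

Doomsday rule: the anchor day for the 2100s is Sunday. For year 86: 86÷12 = 7 r 2, and 2÷4 = 0, so 7+2+0 = 9.
Sunday + 9 ≡ Tuesday — that's 2186's doomsday.
In September the doomsday date is Sep 5.
Sep 26 is 21 days after Sep 5; 21 mod 7 = 0, so Tuesday + 0 = Tuesday.

Tuesday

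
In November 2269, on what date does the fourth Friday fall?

November 1, 2269 is a Monday.
The first Friday is therefore November 5 (4 days later).
The fourth Friday is 5 + 3×7 = November 26.

November 26, 2269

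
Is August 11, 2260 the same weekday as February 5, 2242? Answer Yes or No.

From Feb 5, 2242 to Aug 11, 2260 is 6762 days.
6762 mod 7 = 0, so they are the same weekday.
(Feb 5, 2242 is a Saturday; Aug 11, 2260 is a Saturday.)

Yes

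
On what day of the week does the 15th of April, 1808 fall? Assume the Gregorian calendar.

January 1, 1808 is a Friday.
Jan 1, 1808 → Feb 1, 1808: 31 days (January has 31).
Feb 1, 1808 → Mar 1, 1808: 29 days (February has 29).
Mar 1, 1808 → Apr 1, 1808: 31 days (March has 31).
Apr 1, 1808 → Apr 15, 1808: 14 days.
Total: 105 days.
105 mod 7 = 0, so Friday + 0 = Friday.

Friday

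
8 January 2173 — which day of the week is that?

Doomsday rule: the anchor day for the 2100s is Sunday. For year 73: 73÷12 = 6 r 1, and 1÷4 = 0, so 6+1+0 = 7.
Sunday + 7 ≡ Sunday — that's 2173's doomsday.
In January the doomsday date is Jan 3 (2173 is not a leap year).
Jan 8 is 5 days after Jan 3; 5 mod 7 = 5, so Sunday + 5 = Friday.

Friday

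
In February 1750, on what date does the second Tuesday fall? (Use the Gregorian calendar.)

February 1, 1750 is a Sunday.
The first Tuesday is therefore February 3 (2 days later).
The second Tuesday is 3 + 1×7 = February 10.

February 10, 1750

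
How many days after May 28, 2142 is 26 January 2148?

May 28, 2142 → May 28, 2143: 365 days.
May 28, 2143 → May 28, 2144: 366 days (Feb 29, 2144 is in that span).
May 28, 2144 → May 28, 2145: 365 days.
May 28, 2145 → May 28, 2146: 365 days.
May 28, 2146 → May 28, 2147: 365 days.
May 28, 2147 → Jun 28, 2147: 31 days (May has 31).
Jun 28, 2147 → Jul 28, 2147: 30 days (June has 30).
Jul 28, 2147 → Aug 28, 2147: 31 days (July has 31).
Aug 28, 2147 → Sep 28, 2147: 31 days (August has 31).
Sep 28, 2147 → Oct 28, 2147: 30 days (September has 30).
Oct 28, 2147 → Nov 28, 2147: 31 days (October has 31).
Nov 28, 2147 → Dec 28, 2147: 30 days (November has 30).
Dec 28, 2147 → Jan 26, 2148: 29 days.
Total: 2069 days.

2069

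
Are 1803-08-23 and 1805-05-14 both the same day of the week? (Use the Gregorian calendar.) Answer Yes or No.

Yes

From Aug 23, 1803 to May 14, 1805 is 630 days.
630 mod 7 = 0, so they are the same weekday.
(Aug 23, 1803 is a Tuesday; May 14, 1805 is a Tuesday.)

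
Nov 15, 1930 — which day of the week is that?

Saturday

January 1, 1930 is a Wednesday.
Jan 1, 1930 → Feb 1, 1930: 31 days (January has 31).
Feb 1, 1930 → Mar 1, 1930: 28 days (February has 28).
Mar 1, 1930 → Apr 1, 1930: 31 days (March has 31).
Apr 1, 1930 → May 1, 1930: 30 days (April has 30).
May 1, 1930 → Jun 1, 1930: 31 days (May has 31).
Jun 1, 1930 → Jul 1, 1930: 30 days (June has 30).
Jul 1, 1930 → Aug 1, 1930: 31 days (July has 31).
Aug 1, 1930 → Sep 1, 1930: 31 days (August has 31).
Sep 1, 1930 → Oct 1, 1930: 30 days (September has 30).
Oct 1, 1930 → Nov 1, 1930: 31 days (October has 31).
Nov 1, 1930 → Nov 15, 1930: 14 days.
Total: 318 days.
318 mod 7 = 3, so Wednesday + 3 = Saturday.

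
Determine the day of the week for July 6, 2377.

Doomsday rule: the anchor day for the 2300s is Wednesday. For year 77: 77÷12 = 6 r 5, and 5÷4 = 1, so 6+5+1 = 12.
Wednesday + 12 ≡ Monday — that's 2377's doomsday.
In July the doomsday date is Jul 11.
Jul 6 is 5 days before Jul 11; 5 mod 7 = 5, so Monday − 5 = Wednesday.

Wednesday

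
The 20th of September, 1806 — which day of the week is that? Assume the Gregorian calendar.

Saturday

Doomsday rule: the anchor day for the 1800s is Friday. For year 06: 6÷12 = 0 r 6, and 6÷4 = 1, so 0+6+1 = 7.
Friday + 7 ≡ Friday — that's 1806's doomsday.
In September the doomsday date is Sep 5.
Sep 20 is 15 days after Sep 5; 15 mod 7 = 1, so Friday + 1 = Saturday.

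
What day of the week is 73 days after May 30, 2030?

Sunday

May 30, 2030 is a Thursday.
73 mod 7 = 3, so 73 days after a Thursday is Thursday + 3 = Sunday.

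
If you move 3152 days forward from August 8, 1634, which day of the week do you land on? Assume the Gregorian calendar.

First find the weekday of Aug 8, 1634. Doomsday rule: the anchor day for the 1600s is Tuesday. For year 34: 34÷12 = 2 r 10, and 10÷4 = 2, so 2+10+2 = 14.
Tuesday + 14 ≡ Tuesday — that's 1634's doomsday.
In August the doomsday date is Aug 8.
Aug 8 is the doomsday itself: Tuesday.
3152 mod 7 = 2, so 3152 days after a Tuesday is Tuesday + 2 = Thursday.

Thursday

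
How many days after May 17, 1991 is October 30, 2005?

5280

May 17, 1991 → May 17, 1992: 366 days (Feb 29, 1992 is in that span).
May 17, 1992 → May 17, 1993: 365 days.
May 17, 1993 → May 17, 1994: 365 days.
May 17, 1994 → May 17, 1995: 365 days.
May 17, 1995 → May 17, 1996: 366 days (Feb 29, 1996 is in that span).
May 17, 1996 → May 17, 1997: 365 days.
May 17, 1997 → May 17, 1998: 365 days.
May 17, 1998 → May 17, 1999: 365 days.
May 17, 1999 → May 17, 2000: 366 days (Feb 29, 2000 is in that span).
May 17, 2000 → May 17, 2001: 365 days.
May 17, 2001 → May 17, 2002: 365 days.
May 17, 2002 → May 17, 2003: 365 days.
May 17, 2003 → May 17, 2004: 366 days (Feb 29, 2004 is in that span).
May 17, 2004 → May 17, 2005: 365 days.
May 17, 2005 → Jun 17, 2005: 31 days (May has 31).
Jun 17, 2005 → Jul 17, 2005: 30 days (June has 30).
Jul 17, 2005 → Aug 17, 2005: 31 days (July has 31).
Aug 17, 2005 → Sep 17, 2005: 31 days (August has 31).
Sep 17, 2005 → Oct 17, 2005: 30 days (September has 30).
Oct 17, 2005 → Oct 30, 2005: 13 days.
Total: 5280 days.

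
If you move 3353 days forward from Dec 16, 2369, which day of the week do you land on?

Tuesday

Dec 16, 2369 is a Tuesday.
3353 mod 7 = 0, so 3353 days after a Tuesday is Tuesday + 0 = Tuesday.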